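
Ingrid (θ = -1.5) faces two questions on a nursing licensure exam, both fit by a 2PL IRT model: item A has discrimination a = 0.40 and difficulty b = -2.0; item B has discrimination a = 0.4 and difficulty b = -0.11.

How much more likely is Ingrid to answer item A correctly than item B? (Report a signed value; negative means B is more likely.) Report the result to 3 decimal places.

P(θ) = 1 / (1 + exp(−a(θ − b)))
P_A = 0.5498
P_B = 0.3645
P_A − P_B = 0.1854

0.185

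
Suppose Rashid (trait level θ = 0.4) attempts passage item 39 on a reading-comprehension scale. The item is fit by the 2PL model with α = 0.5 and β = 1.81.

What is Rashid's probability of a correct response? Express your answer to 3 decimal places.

0.331

P(θ) = 1 / (1 + exp(−α(θ − β)))
Exponent: 0.5 × (0.4 − 1.81) = -0.7050
1/(1 + e^{0.7050}) = 0.3307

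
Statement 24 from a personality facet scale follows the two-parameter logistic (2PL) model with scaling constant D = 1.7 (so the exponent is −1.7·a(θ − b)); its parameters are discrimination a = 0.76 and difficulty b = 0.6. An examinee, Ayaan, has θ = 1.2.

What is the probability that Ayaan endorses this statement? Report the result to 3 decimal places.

0.685

P(θ) = 1 / (1 + exp(−D·a(θ − b)))
Exponent: 1.7 × 0.76 × (1.2 − 0.6) = 0.7752
1/(1 + e^{-0.7752}) = 0.6846
P = 0.6846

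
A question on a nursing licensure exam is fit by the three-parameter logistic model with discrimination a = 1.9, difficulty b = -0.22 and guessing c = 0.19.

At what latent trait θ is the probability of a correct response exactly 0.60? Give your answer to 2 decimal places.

-0.21

P(θ) = c + (1 − c) · 1 / (1 + exp(−a(θ − b)))
Remove guessing floor: (0.60 − 0.19)/(1 − 0.19) = 0.5062
logit = ln(0.5062/0.4938) = 0.0247
θ = b + logit/(a) = -0.22 + 0.0247/1.9000 = -0.2070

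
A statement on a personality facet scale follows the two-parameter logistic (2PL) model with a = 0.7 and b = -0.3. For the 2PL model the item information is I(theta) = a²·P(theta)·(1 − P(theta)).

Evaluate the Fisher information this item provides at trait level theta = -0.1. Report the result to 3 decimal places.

P = 1/(1+e^{-0.1400}) = 0.5349
P(1−P) = 0.5349 × 0.4651 = 0.2488
I = a² × P(1−P) = 0.7² × 0.2488 = 0.12190

0.122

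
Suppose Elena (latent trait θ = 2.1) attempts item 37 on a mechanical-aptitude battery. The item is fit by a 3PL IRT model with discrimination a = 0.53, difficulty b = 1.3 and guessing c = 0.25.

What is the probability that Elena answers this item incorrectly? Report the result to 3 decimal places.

P(θ) = c + (1 − c) · 1 / (1 + exp(−a(θ − b)))
Exponent: 0.53 × (2.1 − 1.3) = 0.4240
1/(1 + e^{-0.4240}) = 0.6044
P = 0.25 + 0.75 × 0.6044 = 0.7033
P(incorrect) = 1 − 0.7033 = 0.2967

0.297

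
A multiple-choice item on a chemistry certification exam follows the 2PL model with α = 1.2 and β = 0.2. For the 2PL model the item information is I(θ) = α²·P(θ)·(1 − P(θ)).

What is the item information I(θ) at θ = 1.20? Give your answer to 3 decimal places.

0.256

P = 1/(1+e^{-1.2000}) = 0.7685
P(1−P) = 0.7685 × 0.2315 = 0.1779
I = α² × P(1−P) = 1.2² × 0.1779 = 0.25617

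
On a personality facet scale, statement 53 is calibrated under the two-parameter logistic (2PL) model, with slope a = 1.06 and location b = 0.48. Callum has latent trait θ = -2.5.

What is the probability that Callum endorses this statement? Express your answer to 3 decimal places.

P(θ) = 1 / (1 + exp(−a(θ − b)))
Exponent: 1.06 × (-2.5 − 0.48) = -3.1588
1/(1 + e^{3.1588}) = 0.0407

0.041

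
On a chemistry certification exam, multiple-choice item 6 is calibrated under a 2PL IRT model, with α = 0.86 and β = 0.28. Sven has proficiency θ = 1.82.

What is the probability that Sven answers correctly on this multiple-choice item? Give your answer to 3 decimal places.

P(θ) = 1 / (1 + exp(−α(θ − β)))
Exponent: 0.86 × (1.82 − 0.28) = 1.3244
1/(1 + e^{-1.3244}) = 0.7899

0.790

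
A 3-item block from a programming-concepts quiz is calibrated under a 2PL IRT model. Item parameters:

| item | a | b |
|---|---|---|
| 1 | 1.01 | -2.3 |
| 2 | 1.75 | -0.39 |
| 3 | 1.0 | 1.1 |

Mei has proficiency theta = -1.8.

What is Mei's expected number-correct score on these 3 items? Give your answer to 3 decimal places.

P(theta) = 1 / (1 + exp(−a(theta − b)))
P_1 = 1/(1+e^{-0.5050}) = 0.6236
P_2 = 1/(1+e^{2.4675}) = 0.0782
P_3 = 1/(1+e^{2.9000}) = 0.0522
E[score] = 0.6236 + 0.0782 + 0.0522 = 0.7540

0.754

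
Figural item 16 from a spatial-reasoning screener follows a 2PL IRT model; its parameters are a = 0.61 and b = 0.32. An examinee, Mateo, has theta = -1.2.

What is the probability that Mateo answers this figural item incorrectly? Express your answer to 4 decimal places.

P(theta) = 1 / (1 + exp(−a(theta − b)))
Exponent: 0.61 × (-1.2 − 0.32) = -0.9272
1/(1 + e^{0.9272}) = 0.2835
P(incorrect) = 1 − 0.2835 = 0.7165

0.7165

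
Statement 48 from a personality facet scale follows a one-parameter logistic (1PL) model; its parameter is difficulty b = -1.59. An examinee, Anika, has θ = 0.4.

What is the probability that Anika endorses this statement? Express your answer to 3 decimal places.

P(θ) = 1 / (1 + exp(−(θ − b)))
Exponent: (0.4 − (-1.59)) = 1.9900
1/(1 + e^{-1.9900}) = 0.8797
P = 0.8797

0.880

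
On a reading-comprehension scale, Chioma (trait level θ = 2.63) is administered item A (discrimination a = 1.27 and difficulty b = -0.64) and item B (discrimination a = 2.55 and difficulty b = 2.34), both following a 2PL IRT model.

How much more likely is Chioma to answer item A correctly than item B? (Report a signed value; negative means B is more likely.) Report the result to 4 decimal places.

0.3076

P(θ) = 1 / (1 + exp(−a(θ − b)))
P_A = 0.9845
P_B = 0.6769
P_A − P_B = 0.3076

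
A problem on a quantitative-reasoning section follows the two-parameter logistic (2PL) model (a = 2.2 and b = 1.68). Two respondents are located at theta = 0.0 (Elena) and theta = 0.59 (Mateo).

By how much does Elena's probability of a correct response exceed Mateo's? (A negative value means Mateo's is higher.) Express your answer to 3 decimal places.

-0.059

P(theta) = 1 / (1 + exp(−a(theta − b)))
P(Elena) = 0.0242  [exponent -3.6960]
P(Mateo) = 0.0833  [exponent -2.3980]
Difference = 0.0242 − 0.0833 = -0.0591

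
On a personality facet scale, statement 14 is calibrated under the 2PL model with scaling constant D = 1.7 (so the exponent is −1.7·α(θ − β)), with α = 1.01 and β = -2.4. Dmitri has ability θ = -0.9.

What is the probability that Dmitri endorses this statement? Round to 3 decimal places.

P(θ) = 1 / (1 + exp(−D·α(θ − β)))
Exponent: 1.7 × 1.01 × (-0.9 − (-2.4)) = 2.5755
1/(1 + e^{-2.5755}) = 0.9293
P = 0.9293

0.929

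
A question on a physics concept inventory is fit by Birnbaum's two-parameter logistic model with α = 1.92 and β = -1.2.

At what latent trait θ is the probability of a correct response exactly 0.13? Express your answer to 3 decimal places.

-2.190

P(θ) = 1 / (1 + exp(−α(θ − β)))
logit = ln(0.1300/0.8700) = -1.9010
θ = β + logit/(α) = -1.2 + (-1.9010)/1.9200 = -2.1901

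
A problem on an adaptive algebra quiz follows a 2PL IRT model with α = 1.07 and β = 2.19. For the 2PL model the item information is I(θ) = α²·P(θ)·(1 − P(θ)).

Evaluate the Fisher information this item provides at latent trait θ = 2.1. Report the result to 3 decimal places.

P = 1/(1+e^{0.0963}) = 0.4759
P(1−P) = 0.4759 × 0.5241 = 0.2494
I = α² × P(1−P) = 1.07² × 0.2494 = 0.28556

0.286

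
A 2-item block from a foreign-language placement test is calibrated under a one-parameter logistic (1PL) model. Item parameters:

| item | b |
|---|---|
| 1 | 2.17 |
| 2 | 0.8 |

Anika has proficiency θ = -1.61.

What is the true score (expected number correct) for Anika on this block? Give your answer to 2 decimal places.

0.10

P(θ) = 1 / (1 + exp(−(θ − b)))
P_1 = 1/(1+e^{3.7800}) = 0.0223
P_2 = 1/(1+e^{2.4100}) = 0.0824
E[score] = 0.0223 + 0.0824 = 0.1047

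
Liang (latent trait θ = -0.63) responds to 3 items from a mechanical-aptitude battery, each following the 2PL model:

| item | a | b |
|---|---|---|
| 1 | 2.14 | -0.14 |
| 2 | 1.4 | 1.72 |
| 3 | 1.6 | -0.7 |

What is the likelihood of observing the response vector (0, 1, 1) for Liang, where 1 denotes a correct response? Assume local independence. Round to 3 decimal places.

P(θ) = 1 / (1 + exp(−a(θ − b)))
P_1 = 1/(1+e^{1.0486}) = 0.2595
P_2 = 1/(1+e^{3.2900}) = 0.0359
P_3 = 1/(1+e^{-0.1120}) = 0.5280
L = (1−P_1) × P_2 × P_3 = 0.7405 × 0.0359 × 0.5280 = 0.01404

0.014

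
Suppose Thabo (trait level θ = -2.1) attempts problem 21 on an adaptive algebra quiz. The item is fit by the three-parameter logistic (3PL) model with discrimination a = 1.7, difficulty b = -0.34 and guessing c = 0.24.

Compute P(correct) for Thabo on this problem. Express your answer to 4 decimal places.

P(θ) = c + (1 − c) · 1 / (1 + exp(−a(θ − b)))
Exponent: 1.7 × (-2.1 − (-0.34)) = -2.9920
1/(1 + e^{2.9920}) = 0.0478
P = 0.24 + 0.76 × 0.0478 = 0.2763

0.2763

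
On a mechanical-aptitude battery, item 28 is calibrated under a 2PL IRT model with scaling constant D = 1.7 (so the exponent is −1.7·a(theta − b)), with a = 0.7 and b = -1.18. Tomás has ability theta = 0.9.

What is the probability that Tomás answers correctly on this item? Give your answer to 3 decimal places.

P(theta) = 1 / (1 + exp(−D·a(theta − b)))
Exponent: 1.7 × 0.7 × (0.9 − (-1.18)) = 2.4752
1/(1 + e^{-2.4752}) = 0.9224
P = 0.9224

0.922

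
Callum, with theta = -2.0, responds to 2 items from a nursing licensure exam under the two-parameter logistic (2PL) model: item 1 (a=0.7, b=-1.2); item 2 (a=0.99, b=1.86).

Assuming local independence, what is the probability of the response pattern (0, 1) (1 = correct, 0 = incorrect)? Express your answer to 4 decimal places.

0.0136

P(theta) = 1 / (1 + exp(−a(theta − b)))
P_1 = 1/(1+e^{0.5600}) = 0.3635
P_2 = 1/(1+e^{3.8214}) = 0.0214
L = (1−P_1) × P_2 = 0.6365 × 0.0214 = 0.01364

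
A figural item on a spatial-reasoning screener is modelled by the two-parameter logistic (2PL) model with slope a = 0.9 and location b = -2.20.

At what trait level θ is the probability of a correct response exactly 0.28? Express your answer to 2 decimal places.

-3.25

P(θ) = 1 / (1 + exp(−a(θ − b)))
logit = ln(0.2800/0.7200) = -0.9445
θ = b + logit/(a) = -2.20 + (-0.9445)/0.9000 = -3.2494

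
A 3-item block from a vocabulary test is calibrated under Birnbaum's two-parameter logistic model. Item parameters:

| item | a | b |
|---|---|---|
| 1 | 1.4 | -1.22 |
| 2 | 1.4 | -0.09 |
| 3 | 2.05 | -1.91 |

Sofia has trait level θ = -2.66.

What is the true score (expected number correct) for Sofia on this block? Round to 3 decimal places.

0.321

P(θ) = 1 / (1 + exp(−a(θ − b)))
P_1 = 1/(1+e^{2.0160}) = 0.1175
P_2 = 1/(1+e^{3.5980}) = 0.0266
P_3 = 1/(1+e^{1.5375}) = 0.1769
E[score] = 0.1175 + 0.0266 + 0.1769 = 0.3211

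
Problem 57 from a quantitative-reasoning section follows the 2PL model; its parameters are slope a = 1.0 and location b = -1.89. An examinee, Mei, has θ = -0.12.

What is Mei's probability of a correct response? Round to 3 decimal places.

0.854

P(θ) = 1 / (1 + exp(−a(θ − b)))
Exponent: 1.0 × (-0.12 − (-1.89)) = 1.7700
1/(1 + e^{-1.7700}) = 0.8545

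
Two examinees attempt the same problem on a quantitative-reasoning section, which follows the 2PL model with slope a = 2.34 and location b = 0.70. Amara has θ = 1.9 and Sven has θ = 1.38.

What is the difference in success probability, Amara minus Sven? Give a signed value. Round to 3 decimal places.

0.112

P(θ) = 1 / (1 + exp(−a(θ − b)))
P(Amara) = 0.9431  [exponent 2.8080]
P(Sven) = 0.8308  [exponent 1.5912]
Difference = 0.9431 − 0.8308 = 0.1123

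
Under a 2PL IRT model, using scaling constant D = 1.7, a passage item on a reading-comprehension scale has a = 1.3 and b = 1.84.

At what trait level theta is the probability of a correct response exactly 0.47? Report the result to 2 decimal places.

1.79

P(theta) = 1 / (1 + exp(−D·a(theta − b)))
logit = ln(0.4700/0.5300) = -0.1201
theta = b + logit/(1.7·a) = 1.84 + (-0.1201)/2.2100 = 1.7856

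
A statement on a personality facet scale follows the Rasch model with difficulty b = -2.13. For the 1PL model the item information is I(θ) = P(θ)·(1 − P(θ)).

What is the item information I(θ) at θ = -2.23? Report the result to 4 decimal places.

P = 1/(1+e^{0.1000}) = 0.4750
P(1−P) = 0.4750 × 0.5250 = 0.2494
I = P(1−P) = 0.24938

0.2494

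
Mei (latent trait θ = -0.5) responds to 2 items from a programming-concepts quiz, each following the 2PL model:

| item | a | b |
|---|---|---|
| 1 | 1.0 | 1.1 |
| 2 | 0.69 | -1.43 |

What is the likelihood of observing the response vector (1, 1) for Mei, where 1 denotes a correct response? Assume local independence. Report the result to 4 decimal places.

P(θ) = 1 / (1 + exp(−a(θ − b)))
P_1 = 1/(1+e^{1.6000}) = 0.1680
P_2 = 1/(1+e^{-0.6417}) = 0.6551
L = P_1 × P_2 = 0.1680 × 0.6551 = 0.11005

0.1101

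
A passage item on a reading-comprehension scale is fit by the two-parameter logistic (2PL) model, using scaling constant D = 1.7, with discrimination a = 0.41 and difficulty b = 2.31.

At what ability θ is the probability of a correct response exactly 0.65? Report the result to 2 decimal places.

P(θ) = 1 / (1 + exp(−D·a(θ − b)))
logit = ln(0.6500/0.3500) = 0.6190
θ = b + logit/(1.7·a) = 2.31 + 0.6190/0.6970 = 3.1981

3.20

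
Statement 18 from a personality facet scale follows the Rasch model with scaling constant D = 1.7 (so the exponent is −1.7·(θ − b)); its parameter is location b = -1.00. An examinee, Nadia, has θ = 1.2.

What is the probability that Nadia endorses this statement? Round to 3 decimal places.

0.977

P(θ) = 1 / (1 + exp(−D·(θ − b)))
Exponent: 1.7 × (1.2 − (-1.00)) = 3.7400
1/(1 + e^{-3.7400}) = 0.9768
P = 0.9768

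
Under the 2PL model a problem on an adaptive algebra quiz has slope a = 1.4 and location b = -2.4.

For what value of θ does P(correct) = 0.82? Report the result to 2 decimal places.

P(θ) = 1 / (1 + exp(−a(θ − b)))
logit = ln(0.8200/0.1800) = 1.5163
θ = b + logit/(a) = -2.4 + 1.5163/1.4000 = -1.3169

-1.32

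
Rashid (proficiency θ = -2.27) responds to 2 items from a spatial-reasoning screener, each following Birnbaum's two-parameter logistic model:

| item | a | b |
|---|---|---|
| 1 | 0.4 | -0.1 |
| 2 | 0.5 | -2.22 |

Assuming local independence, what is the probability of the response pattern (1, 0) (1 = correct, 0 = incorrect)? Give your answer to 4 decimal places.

0.1497

P(θ) = 1 / (1 + exp(−a(θ − b)))
P_1 = 1/(1+e^{0.8680}) = 0.2957
P_2 = 1/(1+e^{0.0250}) = 0.4938
L = P_1 × (1−P_2) = 0.2957 × 0.5062 = 0.14968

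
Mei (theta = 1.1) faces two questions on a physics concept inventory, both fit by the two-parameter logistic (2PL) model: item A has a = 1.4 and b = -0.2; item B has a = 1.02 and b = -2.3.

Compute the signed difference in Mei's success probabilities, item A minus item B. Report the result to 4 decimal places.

-0.1092

P(theta) = 1 / (1 + exp(−a(theta − b)))
P_A = 0.8606
P_B = 0.9698
P_A − P_B = -0.1092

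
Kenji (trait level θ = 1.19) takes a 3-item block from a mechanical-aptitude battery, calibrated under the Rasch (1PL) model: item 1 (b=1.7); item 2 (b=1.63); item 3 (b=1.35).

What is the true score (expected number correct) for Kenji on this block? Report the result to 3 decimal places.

P(θ) = 1 / (1 + exp(−(θ − b)))
P_1 = 1/(1+e^{0.5100}) = 0.3752
P_2 = 1/(1+e^{0.4400}) = 0.3917
P_3 = 1/(1+e^{0.1600}) = 0.4601
E[score] = 0.3752 + 0.3917 + 0.4601 = 1.2270

1.227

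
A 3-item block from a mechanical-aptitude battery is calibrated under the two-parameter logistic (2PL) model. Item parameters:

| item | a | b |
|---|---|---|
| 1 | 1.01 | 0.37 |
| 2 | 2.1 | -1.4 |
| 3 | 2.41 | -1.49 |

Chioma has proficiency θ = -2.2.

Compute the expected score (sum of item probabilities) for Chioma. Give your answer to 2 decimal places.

0.38

P(θ) = 1 / (1 + exp(−a(θ − b)))
P_1 = 1/(1+e^{2.5957}) = 0.0694
P_2 = 1/(1+e^{1.6800}) = 0.1571
P_3 = 1/(1+e^{1.7111}) = 0.1530
E[score] = 0.0694 + 0.1571 + 0.1530 = 0.3795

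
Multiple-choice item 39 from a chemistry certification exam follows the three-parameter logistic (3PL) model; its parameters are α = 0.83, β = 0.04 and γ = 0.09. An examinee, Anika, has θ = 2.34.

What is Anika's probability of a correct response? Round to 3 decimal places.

P(θ) = γ + (1 − γ) · 1 / (1 + exp(−α(θ − β)))
Exponent: 0.83 × (2.34 − 0.04) = 1.9090
1/(1 + e^{-1.9090}) = 0.8709
P = 0.09 + 0.91 × 0.8709 = 0.8825

0.883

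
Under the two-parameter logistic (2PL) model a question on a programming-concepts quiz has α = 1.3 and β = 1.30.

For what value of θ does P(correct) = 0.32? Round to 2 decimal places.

P(θ) = 1 / (1 + exp(−α(θ − β)))
logit = ln(0.3200/0.6800) = -0.7538
θ = β + logit/(α) = 1.30 + (-0.7538)/1.3000 = 0.7202

0.72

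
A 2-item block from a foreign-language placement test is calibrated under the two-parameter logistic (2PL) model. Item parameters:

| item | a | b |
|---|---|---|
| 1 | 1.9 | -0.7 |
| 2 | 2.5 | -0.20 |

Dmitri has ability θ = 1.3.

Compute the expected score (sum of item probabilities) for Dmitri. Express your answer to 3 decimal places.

1.955

P(θ) = 1 / (1 + exp(−a(θ − b)))
P_1 = 1/(1+e^{-3.8000}) = 0.9781
P_2 = 1/(1+e^{-3.7500}) = 0.9770
E[score] = 0.9781 + 0.9770 = 1.9551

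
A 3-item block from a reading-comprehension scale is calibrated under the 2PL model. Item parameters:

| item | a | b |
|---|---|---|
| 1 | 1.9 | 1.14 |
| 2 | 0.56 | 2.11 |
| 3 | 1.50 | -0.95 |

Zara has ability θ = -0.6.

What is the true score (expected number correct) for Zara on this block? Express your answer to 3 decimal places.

0.843

P(θ) = 1 / (1 + exp(−a(θ − b)))
P_1 = 1/(1+e^{3.3060}) = 0.0354
P_2 = 1/(1+e^{1.5176}) = 0.1798
P_3 = 1/(1+e^{-0.5250}) = 0.6283
E[score] = 0.0354 + 0.1798 + 0.6283 = 0.8435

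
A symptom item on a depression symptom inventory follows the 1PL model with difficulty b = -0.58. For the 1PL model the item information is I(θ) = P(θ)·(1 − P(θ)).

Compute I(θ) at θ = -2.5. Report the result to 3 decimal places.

P = 1/(1+e^{1.9200}) = 0.1279
P(1−P) = 0.1279 × 0.8721 = 0.1115
I = P(1−P) = 0.11151

0.112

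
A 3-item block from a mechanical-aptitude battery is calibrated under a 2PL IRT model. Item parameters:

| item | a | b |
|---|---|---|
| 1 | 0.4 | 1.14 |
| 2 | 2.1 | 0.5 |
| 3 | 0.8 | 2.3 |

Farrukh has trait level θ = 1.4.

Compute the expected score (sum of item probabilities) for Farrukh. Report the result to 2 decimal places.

P(θ) = 1 / (1 + exp(−a(θ − b)))
P_1 = 1/(1+e^{-0.1040}) = 0.5260
P_2 = 1/(1+e^{-1.8900}) = 0.8688
P_3 = 1/(1+e^{0.7200}) = 0.3274
E[score] = 0.5260 + 0.8688 + 0.3274 = 1.7221

1.72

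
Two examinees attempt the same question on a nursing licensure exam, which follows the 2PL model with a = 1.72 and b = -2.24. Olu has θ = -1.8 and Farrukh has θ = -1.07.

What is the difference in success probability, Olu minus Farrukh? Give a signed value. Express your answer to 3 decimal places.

P(θ) = 1 / (1 + exp(−a(θ − b)))
P(Olu) = 0.6807  [exponent 0.7568]
P(Farrukh) = 0.8821  [exponent 2.0124]
Difference = 0.6807 − 0.8821 = -0.2014

-0.201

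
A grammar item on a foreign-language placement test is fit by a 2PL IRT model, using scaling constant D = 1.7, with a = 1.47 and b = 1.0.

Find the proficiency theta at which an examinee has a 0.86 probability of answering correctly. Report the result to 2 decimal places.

1.73

P(theta) = 1 / (1 + exp(−D·a(theta − b)))
logit = ln(0.8600/0.1400) = 1.8153
theta = b + logit/(1.7·a) = 1.0 + 1.8153/2.4990 = 1.7264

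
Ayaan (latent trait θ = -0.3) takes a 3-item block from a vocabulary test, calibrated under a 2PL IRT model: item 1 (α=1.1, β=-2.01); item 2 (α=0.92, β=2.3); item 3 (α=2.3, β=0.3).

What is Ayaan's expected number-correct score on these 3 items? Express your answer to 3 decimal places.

P(θ) = 1 / (1 + exp(−α(θ − β)))
P_1 = 1/(1+e^{-1.8810}) = 0.8677
P_2 = 1/(1+e^{2.3920}) = 0.0838
P_3 = 1/(1+e^{1.3800}) = 0.2010
E[score] = 0.8677 + 0.0838 + 0.2010 = 1.1525

1.153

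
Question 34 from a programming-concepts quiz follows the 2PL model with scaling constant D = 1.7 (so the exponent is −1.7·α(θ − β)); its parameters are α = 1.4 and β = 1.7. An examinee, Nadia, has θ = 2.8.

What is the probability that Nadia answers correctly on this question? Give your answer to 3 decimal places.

0.932

P(θ) = 1 / (1 + exp(−D·α(θ − β)))
Exponent: 1.7 × 1.4 × (2.8 − 1.7) = 2.6180
1/(1 + e^{-2.6180}) = 0.9320
P = 0.9320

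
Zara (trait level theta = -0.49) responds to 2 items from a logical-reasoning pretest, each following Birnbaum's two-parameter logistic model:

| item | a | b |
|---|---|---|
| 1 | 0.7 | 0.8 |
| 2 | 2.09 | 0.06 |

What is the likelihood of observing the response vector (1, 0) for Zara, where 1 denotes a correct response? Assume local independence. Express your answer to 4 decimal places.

0.2190

P(theta) = 1 / (1 + exp(−a(theta − b)))
P_1 = 1/(1+e^{0.9030}) = 0.2884
P_2 = 1/(1+e^{1.1495}) = 0.2406
L = P_1 × (1−P_2) = 0.2884 × 0.7594 = 0.21904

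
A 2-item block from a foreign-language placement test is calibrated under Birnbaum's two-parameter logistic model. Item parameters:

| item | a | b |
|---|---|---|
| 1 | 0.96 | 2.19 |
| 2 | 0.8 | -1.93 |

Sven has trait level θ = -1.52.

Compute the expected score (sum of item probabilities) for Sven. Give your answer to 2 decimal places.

0.61

P(θ) = 1 / (1 + exp(−a(θ − b)))
P_1 = 1/(1+e^{3.5616}) = 0.0276
P_2 = 1/(1+e^{-0.3280}) = 0.5813
E[score] = 0.0276 + 0.5813 = 0.6089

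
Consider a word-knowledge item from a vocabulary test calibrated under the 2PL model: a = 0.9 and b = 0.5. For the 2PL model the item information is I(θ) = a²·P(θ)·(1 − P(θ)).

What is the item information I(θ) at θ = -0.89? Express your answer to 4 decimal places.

0.1401

P = 1/(1+e^{1.2510}) = 0.2225
P(1−P) = 0.2225 × 0.7775 = 0.1730
I = a² × P(1−P) = 0.9² × 0.1730 = 0.14014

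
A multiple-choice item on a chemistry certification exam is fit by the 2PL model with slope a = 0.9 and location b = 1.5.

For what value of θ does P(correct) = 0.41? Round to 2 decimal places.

1.10

P(θ) = 1 / (1 + exp(−a(θ − b)))
logit = ln(0.4100/0.5900) = -0.3640
θ = b + logit/(a) = 1.5 + (-0.3640)/0.9000 = 1.0956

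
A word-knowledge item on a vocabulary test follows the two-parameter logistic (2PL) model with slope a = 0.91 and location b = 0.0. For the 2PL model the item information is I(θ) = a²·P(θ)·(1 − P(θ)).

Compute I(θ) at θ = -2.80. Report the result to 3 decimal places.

P = 1/(1+e^{2.5480}) = 0.0726
P(1−P) = 0.0726 × 0.9274 = 0.0673
I = a² × P(1−P) = 0.91² × 0.0673 = 0.05573

0.056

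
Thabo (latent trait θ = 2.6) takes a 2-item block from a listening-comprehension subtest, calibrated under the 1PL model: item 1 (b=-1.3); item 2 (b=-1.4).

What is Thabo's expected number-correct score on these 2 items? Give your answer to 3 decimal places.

P(θ) = 1 / (1 + exp(−(θ − b)))
P_1 = 1/(1+e^{-3.9000}) = 0.9802
P_2 = 1/(1+e^{-4.0000}) = 0.9820
E[score] = 0.9802 + 0.9820 = 1.9622

1.962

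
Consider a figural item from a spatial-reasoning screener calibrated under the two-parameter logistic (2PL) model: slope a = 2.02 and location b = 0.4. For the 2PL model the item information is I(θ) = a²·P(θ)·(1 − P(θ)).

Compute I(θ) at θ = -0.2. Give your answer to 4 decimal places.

P = 1/(1+e^{1.2120}) = 0.2293
P(1−P) = 0.2293 × 0.7707 = 0.1767
I = a² × P(1−P) = 2.02² × 0.1767 = 0.72120

0.7212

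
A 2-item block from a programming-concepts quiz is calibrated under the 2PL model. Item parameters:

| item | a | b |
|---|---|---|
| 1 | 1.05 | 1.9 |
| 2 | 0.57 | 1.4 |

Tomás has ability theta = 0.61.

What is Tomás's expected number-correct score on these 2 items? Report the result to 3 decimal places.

0.594

P(theta) = 1 / (1 + exp(−a(theta − b)))
P_1 = 1/(1+e^{1.3545}) = 0.2051
P_2 = 1/(1+e^{0.4503}) = 0.3893
E[score] = 0.2051 + 0.3893 = 0.5944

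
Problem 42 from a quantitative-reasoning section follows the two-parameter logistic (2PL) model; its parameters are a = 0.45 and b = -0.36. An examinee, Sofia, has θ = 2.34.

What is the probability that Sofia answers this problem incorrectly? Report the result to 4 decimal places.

0.2288

P(θ) = 1 / (1 + exp(−a(θ − b)))
Exponent: 0.45 × (2.34 − (-0.36)) = 1.2150
1/(1 + e^{-1.2150}) = 0.7712
P(incorrect) = 1 − 0.7712 = 0.2288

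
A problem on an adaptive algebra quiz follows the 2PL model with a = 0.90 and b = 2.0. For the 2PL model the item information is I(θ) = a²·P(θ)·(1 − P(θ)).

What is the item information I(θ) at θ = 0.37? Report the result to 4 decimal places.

0.1233

P = 1/(1+e^{1.4670}) = 0.1874
P(1−P) = 0.1874 × 0.8126 = 0.1523
I = a² × P(1−P) = 0.90² × 0.1523 = 0.12335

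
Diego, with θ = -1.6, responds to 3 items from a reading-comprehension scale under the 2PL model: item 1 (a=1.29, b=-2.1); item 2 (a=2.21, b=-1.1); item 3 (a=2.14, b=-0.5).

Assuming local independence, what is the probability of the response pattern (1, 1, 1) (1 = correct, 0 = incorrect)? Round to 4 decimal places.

0.0142

P(θ) = 1 / (1 + exp(−a(θ − b)))
P_1 = 1/(1+e^{-0.6450}) = 0.6559
P_2 = 1/(1+e^{1.1050}) = 0.2488
P_3 = 1/(1+e^{2.3540}) = 0.0867
L = P_1 × P_2 × P_3 = 0.6559 × 0.2488 × 0.0867 = 0.01416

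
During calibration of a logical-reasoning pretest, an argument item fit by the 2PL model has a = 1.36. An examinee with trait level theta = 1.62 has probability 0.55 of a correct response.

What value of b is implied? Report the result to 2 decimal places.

P(theta) = 1 / (1 + exp(−a(theta − b)))
logit(0.55) = ln(0.55/0.45) = 0.2007
b = theta − logit/(a) = 1.62 − 0.2007/1.3600 = 1.4724

1.47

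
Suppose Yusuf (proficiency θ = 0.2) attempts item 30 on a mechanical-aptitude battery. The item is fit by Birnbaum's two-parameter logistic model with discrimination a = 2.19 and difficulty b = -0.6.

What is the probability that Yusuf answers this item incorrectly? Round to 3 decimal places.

0.148

P(θ) = 1 / (1 + exp(−a(θ − b)))
Exponent: 2.19 × (0.2 − (-0.6)) = 1.7520
1/(1 + e^{-1.7520}) = 0.8522
P(incorrect) = 1 − 0.8522 = 0.1478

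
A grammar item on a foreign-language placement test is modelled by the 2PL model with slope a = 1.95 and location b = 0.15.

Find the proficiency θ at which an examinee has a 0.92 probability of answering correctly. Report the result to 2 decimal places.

1.40

P(θ) = 1 / (1 + exp(−a(θ − b)))
logit = ln(0.9200/0.0800) = 2.4423
θ = b + logit/(a) = 0.15 + 2.4423/1.9500 = 1.4025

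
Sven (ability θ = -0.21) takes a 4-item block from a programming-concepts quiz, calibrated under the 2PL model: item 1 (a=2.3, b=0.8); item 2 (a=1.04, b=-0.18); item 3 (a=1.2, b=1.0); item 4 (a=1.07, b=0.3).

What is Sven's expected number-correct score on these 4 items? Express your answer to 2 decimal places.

1.14

P(θ) = 1 / (1 + exp(−a(θ − b)))
P_1 = 1/(1+e^{2.3230}) = 0.0892
P_2 = 1/(1+e^{0.0312}) = 0.4922
P_3 = 1/(1+e^{1.4520}) = 0.1897
P_4 = 1/(1+e^{0.5457}) = 0.3669
E[score] = 0.0892 + 0.4922 + 0.1897 + 0.3669 = 1.1380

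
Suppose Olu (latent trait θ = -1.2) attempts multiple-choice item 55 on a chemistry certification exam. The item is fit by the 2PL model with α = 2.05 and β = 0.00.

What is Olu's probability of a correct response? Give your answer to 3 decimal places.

0.079

P(θ) = 1 / (1 + exp(−α(θ − β)))
Exponent: 2.05 × (-1.2 − 0.00) = -2.4600
1/(1 + e^{2.4600}) = 0.0787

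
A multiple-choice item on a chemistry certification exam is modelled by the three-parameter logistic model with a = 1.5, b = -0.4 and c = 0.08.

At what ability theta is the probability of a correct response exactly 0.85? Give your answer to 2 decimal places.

0.69

P(theta) = c + (1 − c) · 1 / (1 + exp(−a(theta − b)))
Remove guessing floor: (0.85 − 0.08)/(1 − 0.08) = 0.8370
logit = ln(0.8370/0.1630) = 1.6358
theta = b + logit/(a) = -0.4 + 1.6358/1.5000 = 0.6905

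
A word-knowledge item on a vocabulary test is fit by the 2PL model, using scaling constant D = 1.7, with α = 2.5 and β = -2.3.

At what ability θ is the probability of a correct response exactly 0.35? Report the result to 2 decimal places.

P(θ) = 1 / (1 + exp(−D·α(θ − β)))
logit = ln(0.3500/0.6500) = -0.6190
θ = β + logit/(1.7·α) = -2.3 + (-0.6190)/4.2500 = -2.4457

-2.45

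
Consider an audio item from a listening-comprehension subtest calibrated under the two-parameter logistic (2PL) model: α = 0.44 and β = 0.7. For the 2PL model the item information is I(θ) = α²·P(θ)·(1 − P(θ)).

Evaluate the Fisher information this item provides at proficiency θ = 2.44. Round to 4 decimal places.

0.0419

P = 1/(1+e^{-0.7656}) = 0.6826
P(1−P) = 0.6826 × 0.3174 = 0.2167
I = α² × P(1−P) = 0.44² × 0.2167 = 0.04195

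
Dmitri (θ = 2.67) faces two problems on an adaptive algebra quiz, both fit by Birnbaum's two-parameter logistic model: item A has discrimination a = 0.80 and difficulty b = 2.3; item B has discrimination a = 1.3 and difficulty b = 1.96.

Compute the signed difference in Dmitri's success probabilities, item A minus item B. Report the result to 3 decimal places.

P(θ) = 1 / (1 + exp(−a(θ − b)))
P_A = 0.5735
P_B = 0.7157
P_A − P_B = -0.1422

-0.142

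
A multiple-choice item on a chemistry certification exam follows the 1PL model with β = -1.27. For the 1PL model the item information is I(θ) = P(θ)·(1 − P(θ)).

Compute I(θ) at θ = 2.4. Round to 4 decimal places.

0.0242

P = 1/(1+e^{-3.6700}) = 0.9752
P(1−P) = 0.9752 × 0.0248 = 0.0242
I = P(1−P) = 0.02423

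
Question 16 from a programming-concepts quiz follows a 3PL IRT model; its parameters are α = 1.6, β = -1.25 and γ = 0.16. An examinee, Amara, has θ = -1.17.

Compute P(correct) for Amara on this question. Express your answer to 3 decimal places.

P(θ) = γ + (1 − γ) · 1 / (1 + exp(−α(θ − β)))
Exponent: 1.6 × (-1.17 − (-1.25)) = 0.1280
1/(1 + e^{-0.1280}) = 0.5320
P = 0.16 + 0.84 × 0.5320 = 0.6068

0.607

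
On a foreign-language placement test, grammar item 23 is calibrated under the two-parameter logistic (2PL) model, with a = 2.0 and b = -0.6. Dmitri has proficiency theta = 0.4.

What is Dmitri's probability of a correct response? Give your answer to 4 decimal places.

P(theta) = 1 / (1 + exp(−a(theta − b)))
Exponent: 2.0 × (0.4 − (-0.6)) = 2.0000
1/(1 + e^{-2.0000}) = 0.8808

0.8808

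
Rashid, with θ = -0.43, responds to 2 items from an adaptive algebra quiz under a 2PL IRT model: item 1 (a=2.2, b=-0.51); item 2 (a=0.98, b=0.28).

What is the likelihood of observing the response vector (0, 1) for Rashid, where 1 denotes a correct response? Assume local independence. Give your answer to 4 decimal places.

0.1518

P(θ) = 1 / (1 + exp(−a(θ − b)))
P_1 = 1/(1+e^{-0.1760}) = 0.5439
P_2 = 1/(1+e^{0.6958}) = 0.3327
L = (1−P_1) × P_2 = 0.4561 × 0.3327 = 0.15177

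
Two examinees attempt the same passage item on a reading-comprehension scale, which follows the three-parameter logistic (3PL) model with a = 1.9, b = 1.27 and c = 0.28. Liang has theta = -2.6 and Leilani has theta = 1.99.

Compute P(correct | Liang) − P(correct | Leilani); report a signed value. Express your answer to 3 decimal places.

-0.573

P(theta) = c + (1 − c) · 1 / (1 + exp(−a(theta − b)))
P(Liang) = 0.2805  [exponent -7.3530]
P(Leilani) = 0.8539  [exponent 1.3680]
Difference = 0.2805 − 0.8539 = -0.5734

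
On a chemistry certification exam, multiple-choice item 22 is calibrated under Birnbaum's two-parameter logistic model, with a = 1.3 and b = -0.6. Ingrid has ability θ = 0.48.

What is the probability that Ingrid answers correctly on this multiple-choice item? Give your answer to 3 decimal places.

0.803

P(θ) = 1 / (1 + exp(−a(θ − b)))
Exponent: 1.3 × (0.48 − (-0.6)) = 1.4040
1/(1 + e^{-1.4040}) = 0.8028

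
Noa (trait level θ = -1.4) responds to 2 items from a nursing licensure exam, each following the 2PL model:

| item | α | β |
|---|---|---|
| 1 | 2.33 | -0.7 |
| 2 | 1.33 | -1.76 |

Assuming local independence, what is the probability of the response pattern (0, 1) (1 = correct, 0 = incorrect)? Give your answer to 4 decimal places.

P(θ) = 1 / (1 + exp(−α(θ − β)))
P_1 = 1/(1+e^{1.6310}) = 0.1637
P_2 = 1/(1+e^{-0.4788}) = 0.6175
L = (1−P_1) × P_2 = 0.8363 × 0.6175 = 0.51639

0.5164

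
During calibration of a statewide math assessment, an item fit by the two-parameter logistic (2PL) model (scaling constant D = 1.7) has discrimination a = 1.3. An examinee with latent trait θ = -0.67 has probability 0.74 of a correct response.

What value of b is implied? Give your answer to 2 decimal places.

-1.14

P(θ) = 1 / (1 + exp(−D·a(θ − b)))
logit(0.74) = ln(0.74/0.26) = 1.0460
b = θ − logit/(1.7·a) = -0.67 − 1.0460/2.2100 = -1.1433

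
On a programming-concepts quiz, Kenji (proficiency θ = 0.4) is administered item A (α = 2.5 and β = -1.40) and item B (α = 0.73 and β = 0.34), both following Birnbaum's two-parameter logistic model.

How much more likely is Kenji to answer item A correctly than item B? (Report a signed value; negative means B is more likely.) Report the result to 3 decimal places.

0.478

P(θ) = 1 / (1 + exp(−α(θ − β)))
P_A = 0.9890
P_B = 0.5109
P_A − P_B = 0.4781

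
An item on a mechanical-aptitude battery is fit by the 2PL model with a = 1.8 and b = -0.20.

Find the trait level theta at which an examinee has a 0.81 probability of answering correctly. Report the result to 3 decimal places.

P(theta) = 1 / (1 + exp(−a(theta − b)))
logit = ln(0.8100/0.1900) = 1.4500
theta = b + logit/(a) = -0.20 + 1.4500/1.8000 = 0.6056

0.606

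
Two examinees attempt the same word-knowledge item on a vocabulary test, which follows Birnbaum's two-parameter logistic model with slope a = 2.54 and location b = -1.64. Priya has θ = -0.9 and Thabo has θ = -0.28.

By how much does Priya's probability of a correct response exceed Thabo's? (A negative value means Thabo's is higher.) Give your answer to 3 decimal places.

-0.102

P(θ) = 1 / (1 + exp(−a(θ − b)))
P(Priya) = 0.8676  [exponent 1.8796]
P(Thabo) = 0.9694  [exponent 3.4544]
Difference = 0.8676 − 0.9694 = -0.1018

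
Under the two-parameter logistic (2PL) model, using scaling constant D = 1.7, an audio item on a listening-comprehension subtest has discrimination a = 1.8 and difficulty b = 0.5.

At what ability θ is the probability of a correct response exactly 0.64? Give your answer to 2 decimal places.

0.69

P(θ) = 1 / (1 + exp(−D·a(θ − b)))
logit = ln(0.6400/0.3600) = 0.5754
θ = b + logit/(1.7·a) = 0.5 + 0.5754/3.0600 = 0.6880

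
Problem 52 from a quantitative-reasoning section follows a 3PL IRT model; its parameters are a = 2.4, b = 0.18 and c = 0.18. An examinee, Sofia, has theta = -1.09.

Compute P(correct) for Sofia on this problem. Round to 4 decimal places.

0.2171

P(theta) = c + (1 − c) · 1 / (1 + exp(−a(theta − b)))
Exponent: 2.4 × (-1.09 − 0.18) = -3.0480
1/(1 + e^{3.0480}) = 0.0453
P = 0.18 + 0.82 × 0.0453 = 0.2171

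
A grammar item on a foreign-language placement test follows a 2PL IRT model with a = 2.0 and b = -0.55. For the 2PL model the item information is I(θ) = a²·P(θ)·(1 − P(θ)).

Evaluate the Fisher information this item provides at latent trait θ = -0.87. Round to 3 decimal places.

0.904

P = 1/(1+e^{0.6400}) = 0.3452
P(1−P) = 0.3452 × 0.6548 = 0.2261
I = a² × P(1−P) = 2.0² × 0.2261 = 0.90421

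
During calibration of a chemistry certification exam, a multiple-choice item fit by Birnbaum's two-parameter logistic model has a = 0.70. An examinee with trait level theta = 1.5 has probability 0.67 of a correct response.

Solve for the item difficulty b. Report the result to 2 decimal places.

0.49

P(theta) = 1 / (1 + exp(−a(theta − b)))
logit(0.67) = ln(0.67/0.33) = 0.7082
b = theta − logit/(a) = 1.5 − 0.7082/0.7000 = 0.4883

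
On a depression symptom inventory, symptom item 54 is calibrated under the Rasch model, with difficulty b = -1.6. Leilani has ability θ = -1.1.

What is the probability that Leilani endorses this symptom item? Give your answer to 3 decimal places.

0.622

P(θ) = 1 / (1 + exp(−(θ − b)))
Exponent: (-1.1 − (-1.6)) = 0.5000
1/(1 + e^{-0.5000}) = 0.6225
P = 0.6225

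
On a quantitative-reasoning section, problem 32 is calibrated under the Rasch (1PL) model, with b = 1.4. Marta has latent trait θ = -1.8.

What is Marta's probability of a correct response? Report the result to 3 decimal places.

P(θ) = 1 / (1 + exp(−(θ − b)))
Exponent: (-1.8 − 1.4) = -3.2000
1/(1 + e^{3.2000}) = 0.0392
P = 0.0392

0.039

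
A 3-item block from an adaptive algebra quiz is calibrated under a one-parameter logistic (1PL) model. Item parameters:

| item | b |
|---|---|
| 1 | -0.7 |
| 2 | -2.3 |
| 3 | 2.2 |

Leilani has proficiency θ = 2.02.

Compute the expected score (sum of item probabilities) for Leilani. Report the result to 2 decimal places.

P(θ) = 1 / (1 + exp(−(θ − b)))
P_1 = 1/(1+e^{-2.7200}) = 0.9382
P_2 = 1/(1+e^{-4.3200}) = 0.9869
P_3 = 1/(1+e^{0.1800}) = 0.4551
E[score] = 0.9382 + 0.9869 + 0.4551 = 2.3802

2.38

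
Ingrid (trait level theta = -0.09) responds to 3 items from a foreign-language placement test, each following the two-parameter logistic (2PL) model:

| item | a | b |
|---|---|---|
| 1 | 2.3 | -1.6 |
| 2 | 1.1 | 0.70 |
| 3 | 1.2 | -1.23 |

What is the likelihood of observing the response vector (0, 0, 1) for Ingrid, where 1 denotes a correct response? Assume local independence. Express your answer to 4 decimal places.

0.0169

P(theta) = 1 / (1 + exp(−a(theta − b)))
P_1 = 1/(1+e^{-3.4730}) = 0.9699
P_2 = 1/(1+e^{0.8690}) = 0.2955
P_3 = 1/(1+e^{-1.3680}) = 0.7971
L = (1−P_1) × (1−P_2) × P_3 = 0.0301 × 0.7045 × 0.7971 = 0.01690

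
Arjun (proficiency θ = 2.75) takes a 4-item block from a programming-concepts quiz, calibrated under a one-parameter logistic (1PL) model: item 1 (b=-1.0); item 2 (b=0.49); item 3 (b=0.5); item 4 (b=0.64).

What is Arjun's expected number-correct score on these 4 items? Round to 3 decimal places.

P(θ) = 1 / (1 + exp(−(θ − b)))
P_1 = 1/(1+e^{-3.7500}) = 0.9770
P_2 = 1/(1+e^{-2.2600}) = 0.9055
P_3 = 1/(1+e^{-2.2500}) = 0.9047
P_4 = 1/(1+e^{-2.1100}) = 0.8919
E[score] = 0.9770 + 0.9055 + 0.9047 + 0.8919 = 3.6791

3.679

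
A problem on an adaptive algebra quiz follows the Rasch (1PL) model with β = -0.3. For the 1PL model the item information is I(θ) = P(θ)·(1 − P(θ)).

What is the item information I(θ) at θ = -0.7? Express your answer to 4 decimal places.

P = 1/(1+e^{0.4000}) = 0.4013
P(1−P) = 0.4013 × 0.5987 = 0.2403
I = P(1−P) = 0.24026

0.2403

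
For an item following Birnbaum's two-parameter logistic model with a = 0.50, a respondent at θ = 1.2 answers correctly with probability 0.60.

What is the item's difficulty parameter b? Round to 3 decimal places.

0.389

P(θ) = 1 / (1 + exp(−a(θ − b)))
logit(0.60) = ln(0.60/0.40) = 0.4055
b = θ − logit/(a) = 1.2 − 0.4055/0.5000 = 0.3891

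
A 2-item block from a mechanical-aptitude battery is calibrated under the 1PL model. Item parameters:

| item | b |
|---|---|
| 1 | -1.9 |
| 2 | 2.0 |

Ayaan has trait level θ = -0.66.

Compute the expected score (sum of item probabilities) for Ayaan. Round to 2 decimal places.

P(θ) = 1 / (1 + exp(−(θ − b)))
P_1 = 1/(1+e^{-1.2400}) = 0.7756
P_2 = 1/(1+e^{2.6600}) = 0.0654
E[score] = 0.7756 + 0.0654 = 0.8409

0.84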